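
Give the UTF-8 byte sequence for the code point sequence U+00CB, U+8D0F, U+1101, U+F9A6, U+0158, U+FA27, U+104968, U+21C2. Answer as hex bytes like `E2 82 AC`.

C3 8B E8 B4 8F E1 84 81 EF A6 A6 C5 98 EF A8 A7 F4 84 A5 A8 E2 87 82

U+00CB: 2-byte form → C3 8B.
U+8D0F: 3-byte form → E8 B4 8F.
U+1101: 3-byte form → E1 84 81.
U+F9A6: 3-byte form → EF A6 A6.
U+0158: 2-byte form → C5 98.
U+FA27: 3-byte form → EF A8 A7.
U+104968: 4-byte form → F4 84 A5 A8.
U+21C2: 3-byte form → E2 87 82.
Concatenated (23 bytes): C3 8B E8 B4 8F E1 84 81 EF A6 A6 C5 98 EF A8 A7 F4 84 A5 A8 E2 87 82.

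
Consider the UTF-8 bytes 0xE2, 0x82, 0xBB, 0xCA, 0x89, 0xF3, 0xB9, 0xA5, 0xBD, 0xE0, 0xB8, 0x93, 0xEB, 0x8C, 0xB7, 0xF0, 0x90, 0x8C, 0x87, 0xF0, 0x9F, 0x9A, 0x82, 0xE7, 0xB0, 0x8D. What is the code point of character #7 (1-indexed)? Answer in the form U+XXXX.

Offset 0: leading byte 0xE2 = 11100010 → 3-byte char #1 = E2 82 BB.
Offset 3: leading byte 0xCA = 11001010 → 2-byte char #2 = CA 89.
Offset 5: leading byte 0xF3 = 11110011 → 4-byte char #3 = F3 B9 A5 BD.
Offset 9: leading byte 0xE0 = 11100000 → 3-byte char #4 = E0 B8 93.
Offset 12: leading byte 0xEB = 11101011 → 3-byte char #5 = EB 8C B7.
Offset 15: leading byte 0xF0 = 11110000 → 4-byte char #6 = F0 90 8C 87.
Offset 19: leading byte 0xF0 = 11110000 → 4-byte char #7 = F0 9F 9A 82.
Leading byte 0xF0 = 11110000 matches 11110xxx → 4-byte sequence.
Byte 1: 0xF0 = 11110000, payload 000 (3 bits).
Byte 2: 0x9F = 10011111 (10xxxxxx ✓), payload 011111.
Byte 3: 0x9A = 10011010 (10xxxxxx ✓), payload 011010.
Byte 4: 0x82 = 10000010 (10xxxxxx ✓), payload 000010.
Concatenate: 000011111011010000010 = 0x1F682 (21 bits → U+1F682).

U+1F682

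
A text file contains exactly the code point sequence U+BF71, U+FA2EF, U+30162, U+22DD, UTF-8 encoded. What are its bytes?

EB BD B1 F3 BA 8B AF F0 B0 85 A2 E2 8B 9D

U+BF71: 3-byte form → EB BD B1.
U+FA2EF: 4-byte form → F3 BA 8B AF.
U+30162: 4-byte form → F0 B0 85 A2.
U+22DD: 3-byte form → E2 8B 9D.
Concatenated (14 bytes): EB BD B1 F3 BA 8B AF F0 B0 85 A2 E2 8B 9D.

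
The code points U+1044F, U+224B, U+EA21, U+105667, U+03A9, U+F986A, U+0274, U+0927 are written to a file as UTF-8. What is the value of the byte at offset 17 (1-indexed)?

0xF3

1-indexed offset 17 is 0-indexed offset 16.
U+1044F → 4-byte form F0 90 91 8F at offsets 0–3.
U+224B → 3-byte form E2 89 8B at offsets 4–6.
U+EA21 → 3-byte form EE A8 A1 at offsets 7–9.
U+105667 → 4-byte form F4 85 99 A7 at offsets 10–13.
U+03A9 → 2-byte form CE A9 at offsets 14–15.
U+F986A → 4-byte form F3 B9 A1 AA at offsets 16–19.
Offset 16 falls in char 6's range; it's byte 1 of F3 B9 A1 AA = 0xF3.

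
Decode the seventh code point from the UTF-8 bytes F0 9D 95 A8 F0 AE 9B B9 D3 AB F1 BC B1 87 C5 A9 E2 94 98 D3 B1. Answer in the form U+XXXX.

Offset 0: leading byte 0xF0 = 11110000 → 4-byte char #1 = F0 9D 95 A8.
Offset 4: leading byte 0xF0 = 11110000 → 4-byte char #2 = F0 AE 9B B9.
Offset 8: leading byte 0xD3 = 11010011 → 2-byte char #3 = D3 AB.
Offset 10: leading byte 0xF1 = 11110001 → 4-byte char #4 = F1 BC B1 87.
Offset 14: leading byte 0xC5 = 11000101 → 2-byte char #5 = C5 A9.
Offset 16: leading byte 0xE2 = 11100010 → 3-byte char #6 = E2 94 98.
Offset 19: leading byte 0xD3 = 11010011 → 2-byte char #7 = D3 B1.
Leading byte 0xD3 = 11010011 matches 110xxxxx → 2-byte sequence.
Byte 1: 0xD3 = 11010011, payload 10011 (5 bits).
Byte 2: 0xB1 = 10110001 (10xxxxxx ✓), payload 110001.
Concatenate: 10011110001 = 0x4F1 (11 bits → U+04F1).

U+04F1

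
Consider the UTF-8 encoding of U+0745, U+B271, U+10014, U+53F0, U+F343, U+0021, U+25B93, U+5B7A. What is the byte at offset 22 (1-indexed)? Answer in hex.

1-indexed offset 22 is 0-indexed offset 21.
U+0745 → 2-byte form DD 85 at offsets 0–1.
U+B271 → 3-byte form EB 89 B1 at offsets 2–4.
U+10014 → 4-byte form F0 90 80 94 at offsets 5–8.
U+53F0 → 3-byte form E5 8F B0 at offsets 9–11.
U+F343 → 3-byte form EF 8D 83 at offsets 12–14.
U+0021 → 1-byte form 21 at offsets 15–15.
U+25B93 → 4-byte form F0 A5 AE 93 at offsets 16–19.
U+5B7A → 3-byte form E5 AD BA at offsets 20–22.
Offset 21 falls in char 8's range; it's byte 2 of E5 AD BA = 0xAD.

0xAD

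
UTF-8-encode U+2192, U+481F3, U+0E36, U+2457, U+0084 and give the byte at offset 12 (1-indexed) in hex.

1-indexed offset 12 is 0-indexed offset 11.
U+2192 → 3-byte form E2 86 92 at offsets 0–2.
U+481F3 → 4-byte form F1 88 87 B3 at offsets 3–6.
U+0E36 → 3-byte form E0 B8 B6 at offsets 7–9.
U+2457 → 3-byte form E2 91 97 at offsets 10–12.
Offset 11 falls in char 4's range; it's byte 2 of E2 91 97 = 0x91.

0x91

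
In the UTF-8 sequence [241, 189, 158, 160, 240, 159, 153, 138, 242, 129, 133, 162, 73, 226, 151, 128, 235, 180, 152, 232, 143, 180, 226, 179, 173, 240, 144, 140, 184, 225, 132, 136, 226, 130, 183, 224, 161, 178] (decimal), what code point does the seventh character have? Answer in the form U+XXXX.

Offset 0: leading byte 0xF1 = 11110001 → 4-byte char #1 = F1 BD 9E A0.
Offset 4: leading byte 0xF0 = 11110000 → 4-byte char #2 = F0 9F 99 8A.
Offset 8: leading byte 0xF2 = 11110010 → 4-byte char #3 = F2 81 85 A2.
Offset 12: leading byte 0x49 = 01001001 → 1-byte char #4 = 49.
Offset 13: leading byte 0xE2 = 11100010 → 3-byte char #5 = E2 97 80.
Offset 16: leading byte 0xEB = 11101011 → 3-byte char #6 = EB B4 98.
Offset 19: leading byte 0xE8 = 11101000 → 3-byte char #7 = E8 8F B4.
Leading byte 0xE8 = 11101000 matches 1110xxxx → 3-byte sequence.
Byte 1: 0xE8 = 11101000, payload 1000 (4 bits).
Byte 2: 0x8F = 10001111 (10xxxxxx ✓), payload 001111.
Byte 3: 0xB4 = 10110100 (10xxxxxx ✓), payload 110100.
Concatenate: 1000001111110100 = 0x83F4 (16 bits → U+83F4).

U+83F4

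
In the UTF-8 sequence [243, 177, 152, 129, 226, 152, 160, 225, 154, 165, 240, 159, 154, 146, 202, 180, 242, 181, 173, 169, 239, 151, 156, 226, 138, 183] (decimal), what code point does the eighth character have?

U+22B7

Offset 0: leading byte 0xF3 = 11110011 → 4-byte char #1 = F3 B1 98 81.
Offset 4: leading byte 0xE2 = 11100010 → 3-byte char #2 = E2 98 A0.
Offset 7: leading byte 0xE1 = 11100001 → 3-byte char #3 = E1 9A A5.
Offset 10: leading byte 0xF0 = 11110000 → 4-byte char #4 = F0 9F 9A 92.
Offset 14: leading byte 0xCA = 11001010 → 2-byte char #5 = CA B4.
Offset 16: leading byte 0xF2 = 11110010 → 4-byte char #6 = F2 B5 AD A9.
Offset 20: leading byte 0xEF = 11101111 → 3-byte char #7 = EF 97 9C.
Offset 23: leading byte 0xE2 = 11100010 → 3-byte char #8 = E2 8A B7.
Leading byte 0xE2 = 11100010 matches 1110xxxx → 3-byte sequence.
Byte 1: 0xE2 = 11100010, payload 0010 (4 bits).
Byte 2: 0x8A = 10001010 (10xxxxxx ✓), payload 001010.
Byte 3: 0xB7 = 10110111 (10xxxxxx ✓), payload 110111.
Concatenate: 0010001010110111 = 0x22B7 (16 bits → U+22B7).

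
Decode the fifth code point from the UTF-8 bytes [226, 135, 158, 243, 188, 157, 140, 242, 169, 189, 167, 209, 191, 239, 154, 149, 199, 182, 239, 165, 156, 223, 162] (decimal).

Offset 0: leading byte 0xE2 = 11100010 → 3-byte char #1 = E2 87 9E.
Offset 3: leading byte 0xF3 = 11110011 → 4-byte char #2 = F3 BC 9D 8C.
Offset 7: leading byte 0xF2 = 11110010 → 4-byte char #3 = F2 A9 BD A7.
Offset 11: leading byte 0xD1 = 11010001 → 2-byte char #4 = D1 BF.
Offset 13: leading byte 0xEF = 11101111 → 3-byte char #5 = EF 9A 95.
Leading byte 0xEF = 11101111 matches 1110xxxx → 3-byte sequence.
Byte 1: 0xEF = 11101111, payload 1111 (4 bits).
Byte 2: 0x9A = 10011010 (10xxxxxx ✓), payload 011010.
Byte 3: 0x95 = 10010101 (10xxxxxx ✓), payload 010101.
Concatenate: 1111011010010101 = 0xF695 (16 bits → U+F695).

U+F695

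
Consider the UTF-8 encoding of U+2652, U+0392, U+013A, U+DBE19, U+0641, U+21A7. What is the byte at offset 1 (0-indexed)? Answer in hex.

U+2652 → 3-byte form E2 99 92 at offsets 0–2.
Offset 1 falls in char 1's range; it's byte 2 of E2 99 92 = 0x99.

0x99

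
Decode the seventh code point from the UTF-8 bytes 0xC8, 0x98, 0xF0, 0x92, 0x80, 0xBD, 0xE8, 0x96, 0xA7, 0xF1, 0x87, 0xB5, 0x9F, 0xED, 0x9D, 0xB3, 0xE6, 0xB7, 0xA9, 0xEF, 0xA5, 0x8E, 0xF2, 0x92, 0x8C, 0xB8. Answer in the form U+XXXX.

U+F94E

Offset 0: leading byte 0xC8 = 11001000 → 2-byte char #1 = C8 98.
Offset 2: leading byte 0xF0 = 11110000 → 4-byte char #2 = F0 92 80 BD.
Offset 6: leading byte 0xE8 = 11101000 → 3-byte char #3 = E8 96 A7.
Offset 9: leading byte 0xF1 = 11110001 → 4-byte char #4 = F1 87 B5 9F.
Offset 13: leading byte 0xED = 11101101 → 3-byte char #5 = ED 9D B3.
Offset 16: leading byte 0xE6 = 11100110 → 3-byte char #6 = E6 B7 A9.
Offset 19: leading byte 0xEF = 11101111 → 3-byte char #7 = EF A5 8E.
Leading byte 0xEF = 11101111 matches 1110xxxx → 3-byte sequence.
Byte 1: 0xEF = 11101111, payload 1111 (4 bits).
Byte 2: 0xA5 = 10100101 (10xxxxxx ✓), payload 100101.
Byte 3: 0x8E = 10001110 (10xxxxxx ✓), payload 001110.
Concatenate: 1111100101001110 = 0xF94E (16 bits → U+F94E).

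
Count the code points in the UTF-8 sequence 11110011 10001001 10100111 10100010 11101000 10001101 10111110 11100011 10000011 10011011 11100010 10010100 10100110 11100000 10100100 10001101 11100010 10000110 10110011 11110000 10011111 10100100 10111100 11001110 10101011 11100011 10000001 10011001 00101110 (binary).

Byte at offset 0: 0xF3 = 11110011 → 4-byte char (#1). Advance 4.
Byte at offset 4: 0xE8 = 11101000 → 3-byte char (#2). Advance 3.
Byte at offset 7: 0xE3 = 11100011 → 3-byte char (#3). Advance 3.
Byte at offset 10: 0xE2 = 11100010 → 3-byte char (#4). Advance 3.
Byte at offset 13: 0xE0 = 11100000 → 3-byte char (#5). Advance 3.
Byte at offset 16: 0xE2 = 11100010 → 3-byte char (#6). Advance 3.
Byte at offset 19: 0xF0 = 11110000 → 4-byte char (#7). Advance 4.
Byte at offset 23: 0xCE = 11001110 → 2-byte char (#8). Advance 2.
Byte at offset 25: 0xE3 = 11100011 → 3-byte char (#9). Advance 3.
Byte at offset 28: 0x2E = 00101110 → 1-byte char (#10). Advance 1.
Reached end at offset 29 after 10 code points.

10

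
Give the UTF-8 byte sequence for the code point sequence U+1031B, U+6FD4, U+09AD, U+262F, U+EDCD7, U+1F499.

U+1031B: 4-byte form → F0 90 8C 9B.
U+6FD4: 3-byte form → E6 BF 94.
U+09AD: 3-byte form → E0 A6 AD.
U+262F: 3-byte form → E2 98 AF.
U+EDCD7: 4-byte form → F3 AD B3 97.
U+1F499: 4-byte form → F0 9F 92 99.
Concatenated (21 bytes): F0 90 8C 9B E6 BF 94 E0 A6 AD E2 98 AF F3 AD B3 97 F0 9F 92 99.

F0 90 8C 9B E6 BF 94 E0 A6 AD E2 98 AF F3 AD B3 97 F0 9F 92 99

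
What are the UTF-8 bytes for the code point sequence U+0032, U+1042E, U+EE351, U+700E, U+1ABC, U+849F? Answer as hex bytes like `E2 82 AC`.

32 F0 90 90 AE F3 AE 8D 91 E7 80 8E E1 AA BC E8 92 9F

U+0032: 1-byte form → 32.
U+1042E: 4-byte form → F0 90 90 AE.
U+EE351: 4-byte form → F3 AE 8D 91.
U+700E: 3-byte form → E7 80 8E.
U+1ABC: 3-byte form → E1 AA BC.
U+849F: 3-byte form → E8 92 9F.
Concatenated (18 bytes): 32 F0 90 90 AE F3 AE 8D 91 E7 80 8E E1 AA BC E8 92 9F.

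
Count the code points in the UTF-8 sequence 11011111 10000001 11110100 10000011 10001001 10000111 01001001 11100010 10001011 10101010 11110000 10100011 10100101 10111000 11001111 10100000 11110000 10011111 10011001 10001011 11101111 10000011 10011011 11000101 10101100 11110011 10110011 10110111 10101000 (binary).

Byte at offset 0: 0xDF = 11011111 → 2-byte char (#1). Advance 2.
Byte at offset 2: 0xF4 = 11110100 → 4-byte char (#2). Advance 4.
Byte at offset 6: 0x49 = 01001001 → 1-byte char (#3). Advance 1.
Byte at offset 7: 0xE2 = 11100010 → 3-byte char (#4). Advance 3.
Byte at offset 10: 0xF0 = 11110000 → 4-byte char (#5). Advance 4.
Byte at offset 14: 0xCF = 11001111 → 2-byte char (#6). Advance 2.
Byte at offset 16: 0xF0 = 11110000 → 4-byte char (#7). Advance 4.
Byte at offset 20: 0xEF = 11101111 → 3-byte char (#8). Advance 3.
Byte at offset 23: 0xC5 = 11000101 → 2-byte char (#9). Advance 2.
Byte at offset 25: 0xF3 = 11110011 → 4-byte char (#10). Advance 4.
Reached end at offset 29 after 10 code points.

10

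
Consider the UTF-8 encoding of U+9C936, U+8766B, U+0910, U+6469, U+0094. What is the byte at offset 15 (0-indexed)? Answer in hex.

U+9C936 → 4-byte form F2 9C A4 B6 at offsets 0–3.
U+8766B → 4-byte form F2 87 99 AB at offsets 4–7.
U+0910 → 3-byte form E0 A4 90 at offsets 8–10.
U+6469 → 3-byte form E6 91 A9 at offsets 11–13.
U+0094 → 2-byte form C2 94 at offsets 14–15.
Offset 15 falls in char 5's range; it's byte 2 of C2 94 = 0x94.

0x94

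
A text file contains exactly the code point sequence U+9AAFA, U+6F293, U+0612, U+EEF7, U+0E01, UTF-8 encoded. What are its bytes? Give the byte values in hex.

U+9AAFA: 4-byte form → F2 9A AB BA.
U+6F293: 4-byte form → F1 AF 8A 93.
U+0612: 2-byte form → D8 92.
U+EEF7: 3-byte form → EE BB B7.
U+0E01: 3-byte form → E0 B8 81.
Concatenated (16 bytes): F2 9A AB BA F1 AF 8A 93 D8 92 EE BB B7 E0 B8 81.

F2 9A AB BA F1 AF 8A 93 D8 92 EE BB B7 E0 B8 81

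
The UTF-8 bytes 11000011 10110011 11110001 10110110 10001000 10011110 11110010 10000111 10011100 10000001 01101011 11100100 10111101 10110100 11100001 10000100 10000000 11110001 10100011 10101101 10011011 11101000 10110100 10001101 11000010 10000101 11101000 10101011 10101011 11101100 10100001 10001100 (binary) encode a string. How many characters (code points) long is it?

Byte at offset 0: 0xC3 = 11000011 → 2-byte char (#1). Advance 2.
Byte at offset 2: 0xF1 = 11110001 → 4-byte char (#2). Advance 4.
Byte at offset 6: 0xF2 = 11110010 → 4-byte char (#3). Advance 4.
Byte at offset 10: 0x6B = 01101011 → 1-byte char (#4). Advance 1.
Byte at offset 11: 0xE4 = 11100100 → 3-byte char (#5). Advance 3.
Byte at offset 14: 0xE1 = 11100001 → 3-byte char (#6). Advance 3.
Byte at offset 17: 0xF1 = 11110001 → 4-byte char (#7). Advance 4.
Byte at offset 21: 0xE8 = 11101000 → 3-byte char (#8). Advance 3.
Byte at offset 24: 0xC2 = 11000010 → 2-byte char (#9). Advance 2.
Byte at offset 26: 0xE8 = 11101000 → 3-byte char (#10). Advance 3.
Byte at offset 29: 0xEC = 11101100 → 3-byte char (#11). Advance 3.
Reached end at offset 32 after 11 code points.

11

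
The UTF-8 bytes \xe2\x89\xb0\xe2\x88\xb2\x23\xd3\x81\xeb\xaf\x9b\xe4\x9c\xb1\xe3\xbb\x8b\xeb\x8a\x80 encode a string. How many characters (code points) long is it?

8

Byte at offset 0: 0xE2 = 11100010 → 3-byte char (#1). Advance 3.
Byte at offset 3: 0xE2 = 11100010 → 3-byte char (#2). Advance 3.
Byte at offset 6: 0x23 = 00100011 → 1-byte char (#3). Advance 1.
Byte at offset 7: 0xD3 = 11010011 → 2-byte char (#4). Advance 2.
Byte at offset 9: 0xEB = 11101011 → 3-byte char (#5). Advance 3.
Byte at offset 12: 0xE4 = 11100100 → 3-byte char (#6). Advance 3.
Byte at offset 15: 0xE3 = 11100011 → 3-byte char (#7). Advance 3.
Byte at offset 18: 0xEB = 11101011 → 3-byte char (#8). Advance 3.
Reached end at offset 21 after 8 code points.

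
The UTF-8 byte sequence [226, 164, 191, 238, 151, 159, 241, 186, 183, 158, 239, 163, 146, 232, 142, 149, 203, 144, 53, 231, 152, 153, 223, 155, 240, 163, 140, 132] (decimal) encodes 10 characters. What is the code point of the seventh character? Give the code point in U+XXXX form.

U+0035

Offset 0: leading byte 0xE2 = 11100010 → 3-byte char #1 = E2 A4 BF.
Offset 3: leading byte 0xEE = 11101110 → 3-byte char #2 = EE 97 9F.
Offset 6: leading byte 0xF1 = 11110001 → 4-byte char #3 = F1 BA B7 9E.
Offset 10: leading byte 0xEF = 11101111 → 3-byte char #4 = EF A3 92.
Offset 13: leading byte 0xE8 = 11101000 → 3-byte char #5 = E8 8E 95.
Offset 16: leading byte 0xCB = 11001011 → 2-byte char #6 = CB 90.
Offset 18: leading byte 0x35 = 00110101 → 1-byte char #7 = 35.
Leading byte 0x35 = 00110101 matches 0xxxxxxx → 1-byte sequence.
Byte 1: 0x35 = 00110101, payload 0110101 (7 bits).
Concatenate: 0110101 = 0x35 (7 bits → U+0035).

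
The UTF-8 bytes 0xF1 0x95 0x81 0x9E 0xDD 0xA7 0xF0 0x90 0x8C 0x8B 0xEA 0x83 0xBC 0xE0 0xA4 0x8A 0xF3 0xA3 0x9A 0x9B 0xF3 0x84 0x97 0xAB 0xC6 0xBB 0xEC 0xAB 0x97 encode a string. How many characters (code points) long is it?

9

Byte at offset 0: 0xF1 = 11110001 → 4-byte char (#1). Advance 4.
Byte at offset 4: 0xDD = 11011101 → 2-byte char (#2). Advance 2.
Byte at offset 6: 0xF0 = 11110000 → 4-byte char (#3). Advance 4.
Byte at offset 10: 0xEA = 11101010 → 3-byte char (#4). Advance 3.
Byte at offset 13: 0xE0 = 11100000 → 3-byte char (#5). Advance 3.
Byte at offset 16: 0xF3 = 11110011 → 4-byte char (#6). Advance 4.
Byte at offset 20: 0xF3 = 11110011 → 4-byte char (#7). Advance 4.
Byte at offset 24: 0xC6 = 11000110 → 2-byte char (#8). Advance 2.
Byte at offset 26: 0xEC = 11101100 → 3-byte char (#9). Advance 3.
Reached end at offset 29 after 9 code points.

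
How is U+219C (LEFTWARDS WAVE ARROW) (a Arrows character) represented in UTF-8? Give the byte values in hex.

E2 86 9C

U+219C = 0x219C = 8604 decimal. In range U+0800–U+FFFF → 3-byte form: 1110xxxx 10xxxxxx 10xxxxxx.
Binary (16 bits): 0010000110011100.
Split 4+6+6: 0010 | 000110 | 011100.
Byte 1: 11100010 = 0xE2.
Byte 2: 10000110 = 0x86.
Byte 3: 10011100 = 0x9C.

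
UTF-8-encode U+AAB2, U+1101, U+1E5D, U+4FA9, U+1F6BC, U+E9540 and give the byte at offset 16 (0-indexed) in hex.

0xF3

U+AAB2 → 3-byte form EA AA B2 at offsets 0–2.
U+1101 → 3-byte form E1 84 81 at offsets 3–5.
U+1E5D → 3-byte form E1 B9 9D at offsets 6–8.
U+4FA9 → 3-byte form E4 BE A9 at offsets 9–11.
U+1F6BC → 4-byte form F0 9F 9A BC at offsets 12–15.
U+E9540 → 4-byte form F3 A9 95 80 at offsets 16–19.
Offset 16 falls in char 6's range; it's byte 1 of F3 A9 95 80 = 0xF3.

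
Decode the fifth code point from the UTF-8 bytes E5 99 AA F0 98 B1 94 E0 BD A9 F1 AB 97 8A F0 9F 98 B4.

Offset 0: leading byte 0xE5 = 11100101 → 3-byte char #1 = E5 99 AA.
Offset 3: leading byte 0xF0 = 11110000 → 4-byte char #2 = F0 98 B1 94.
Offset 7: leading byte 0xE0 = 11100000 → 3-byte char #3 = E0 BD A9.
Offset 10: leading byte 0xF1 = 11110001 → 4-byte char #4 = F1 AB 97 8A.
Offset 14: leading byte 0xF0 = 11110000 → 4-byte char #5 = F0 9F 98 B4.
Leading byte 0xF0 = 11110000 matches 11110xxx → 4-byte sequence.
Byte 1: 0xF0 = 11110000, payload 000 (3 bits).
Byte 2: 0x9F = 10011111 (10xxxxxx ✓), payload 011111.
Byte 3: 0x98 = 10011000 (10xxxxxx ✓), payload 011000.
Byte 4: 0xB4 = 10110100 (10xxxxxx ✓), payload 110100.
Concatenate: 000011111011000110100 = 0x1F634 (21 bits → U+1F634).

U+1F634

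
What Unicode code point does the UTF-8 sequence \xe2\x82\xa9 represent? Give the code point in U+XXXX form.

U+20A9

Leading byte 0xE2 = 11100010 matches 1110xxxx → 3-byte sequence.
Byte 1: 0xE2 = 11100010, payload 0010 (4 bits).
Byte 2: 0x82 = 10000010 (10xxxxxx ✓), payload 000010.
Byte 3: 0xA9 = 10101001 (10xxxxxx ✓), payload 101001.
Concatenate: 0010000010101001 = 0x20A9 (16 bits → U+20A9).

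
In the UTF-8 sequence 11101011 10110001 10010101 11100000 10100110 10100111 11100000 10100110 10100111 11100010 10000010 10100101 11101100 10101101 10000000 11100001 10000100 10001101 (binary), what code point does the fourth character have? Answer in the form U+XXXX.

U+20A5

Offset 0: leading byte 0xEB = 11101011 → 3-byte char #1 = EB B1 95.
Offset 3: leading byte 0xE0 = 11100000 → 3-byte char #2 = E0 A6 A7.
Offset 6: leading byte 0xE0 = 11100000 → 3-byte char #3 = E0 A6 A7.
Offset 9: leading byte 0xE2 = 11100010 → 3-byte char #4 = E2 82 A5.
Leading byte 0xE2 = 11100010 matches 1110xxxx → 3-byte sequence.
Byte 1: 0xE2 = 11100010, payload 0010 (4 bits).
Byte 2: 0x82 = 10000010 (10xxxxxx ✓), payload 000010.
Byte 3: 0xA5 = 10100101 (10xxxxxx ✓), payload 100101.
Concatenate: 0010000010100101 = 0x20A5 (16 bits → U+20A5).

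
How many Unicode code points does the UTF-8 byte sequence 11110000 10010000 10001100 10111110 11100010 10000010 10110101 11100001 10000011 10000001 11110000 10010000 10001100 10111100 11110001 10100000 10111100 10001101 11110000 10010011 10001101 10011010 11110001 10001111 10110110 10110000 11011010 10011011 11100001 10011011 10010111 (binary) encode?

Byte at offset 0: 0xF0 = 11110000 → 4-byte char (#1). Advance 4.
Byte at offset 4: 0xE2 = 11100010 → 3-byte char (#2). Advance 3.
Byte at offset 7: 0xE1 = 11100001 → 3-byte char (#3). Advance 3.
Byte at offset 10: 0xF0 = 11110000 → 4-byte char (#4). Advance 4.
Byte at offset 14: 0xF1 = 11110001 → 4-byte char (#5). Advance 4.
Byte at offset 18: 0xF0 = 11110000 → 4-byte char (#6). Advance 4.
Byte at offset 22: 0xF1 = 11110001 → 4-byte char (#7). Advance 4.
Byte at offset 26: 0xDA = 11011010 → 2-byte char (#8). Advance 2.
Byte at offset 28: 0xE1 = 11100001 → 3-byte char (#9). Advance 3.
Reached end at offset 31 after 9 code points.

9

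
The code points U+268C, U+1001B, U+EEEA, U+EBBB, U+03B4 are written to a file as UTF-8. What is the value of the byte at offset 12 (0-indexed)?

0xBB

U+268C → 3-byte form E2 9A 8C at offsets 0–2.
U+1001B → 4-byte form F0 90 80 9B at offsets 3–6.
U+EEEA → 3-byte form EE BB AA at offsets 7–9.
U+EBBB → 3-byte form EE AE BB at offsets 10–12.
Offset 12 falls in char 4's range; it's byte 3 of EE AE BB = 0xBB.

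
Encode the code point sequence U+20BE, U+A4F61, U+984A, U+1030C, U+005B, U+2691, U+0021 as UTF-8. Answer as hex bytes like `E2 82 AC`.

U+20BE: 3-byte form → E2 82 BE.
U+A4F61: 4-byte form → F2 A4 BD A1.
U+984A: 3-byte form → E9 A1 8A.
U+1030C: 4-byte form → F0 90 8C 8C.
U+005B: 1-byte form → 5B.
U+2691: 3-byte form → E2 9A 91.
U+0021: 1-byte form → 21.
Concatenated (19 bytes): E2 82 BE F2 A4 BD A1 E9 A1 8A F0 90 8C 8C 5B E2 9A 91 21.

E2 82 BE F2 A4 BD A1 E9 A1 8A F0 90 8C 8C 5B E2 9A 91 21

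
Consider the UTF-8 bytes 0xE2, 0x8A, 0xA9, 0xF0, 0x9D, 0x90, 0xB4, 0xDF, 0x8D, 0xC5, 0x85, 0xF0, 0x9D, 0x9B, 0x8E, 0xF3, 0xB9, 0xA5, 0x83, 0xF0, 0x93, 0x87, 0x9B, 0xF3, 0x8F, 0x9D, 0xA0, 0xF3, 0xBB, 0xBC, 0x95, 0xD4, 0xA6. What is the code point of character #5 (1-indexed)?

U+1D6CE

Offset 0: leading byte 0xE2 = 11100010 → 3-byte char #1 = E2 8A A9.
Offset 3: leading byte 0xF0 = 11110000 → 4-byte char #2 = F0 9D 90 B4.
Offset 7: leading byte 0xDF = 11011111 → 2-byte char #3 = DF 8D.
Offset 9: leading byte 0xC5 = 11000101 → 2-byte char #4 = C5 85.
Offset 11: leading byte 0xF0 = 11110000 → 4-byte char #5 = F0 9D 9B 8E.
Leading byte 0xF0 = 11110000 matches 11110xxx → 4-byte sequence.
Byte 1: 0xF0 = 11110000, payload 000 (3 bits).
Byte 2: 0x9D = 10011101 (10xxxxxx ✓), payload 011101.
Byte 3: 0x9B = 10011011 (10xxxxxx ✓), payload 011011.
Byte 4: 0x8E = 10001110 (10xxxxxx ✓), payload 001110.
Concatenate: 000011101011011001110 = 0x1D6CE (21 bits → U+1D6CE).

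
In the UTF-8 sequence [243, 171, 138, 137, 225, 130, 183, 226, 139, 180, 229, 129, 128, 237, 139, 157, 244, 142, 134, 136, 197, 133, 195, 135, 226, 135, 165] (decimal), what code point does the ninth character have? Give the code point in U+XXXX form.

U+21E5

Offset 0: leading byte 0xF3 = 11110011 → 4-byte char #1 = F3 AB 8A 89.
Offset 4: leading byte 0xE1 = 11100001 → 3-byte char #2 = E1 82 B7.
Offset 7: leading byte 0xE2 = 11100010 → 3-byte char #3 = E2 8B B4.
Offset 10: leading byte 0xE5 = 11100101 → 3-byte char #4 = E5 81 80.
Offset 13: leading byte 0xED = 11101101 → 3-byte char #5 = ED 8B 9D.
Offset 16: leading byte 0xF4 = 11110100 → 4-byte char #6 = F4 8E 86 88.
Offset 20: leading byte 0xC5 = 11000101 → 2-byte char #7 = C5 85.
Offset 22: leading byte 0xC3 = 11000011 → 2-byte char #8 = C3 87.
Offset 24: leading byte 0xE2 = 11100010 → 3-byte char #9 = E2 87 A5.
Leading byte 0xE2 = 11100010 matches 1110xxxx → 3-byte sequence.
Byte 1: 0xE2 = 11100010, payload 0010 (4 bits).
Byte 2: 0x87 = 10000111 (10xxxxxx ✓), payload 000111.
Byte 3: 0xA5 = 10100101 (10xxxxxx ✓), payload 100101.
Concatenate: 0010000111100101 = 0x21E5 (16 bits → U+21E5).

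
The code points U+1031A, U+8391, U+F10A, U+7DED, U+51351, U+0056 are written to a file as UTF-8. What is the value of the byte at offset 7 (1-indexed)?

0x91

1-indexed offset 7 is 0-indexed offset 6.
U+1031A → 4-byte form F0 90 8C 9A at offsets 0–3.
U+8391 → 3-byte form E8 8E 91 at offsets 4–6.
Offset 6 falls in char 2's range; it's byte 3 of E8 8E 91 = 0x91.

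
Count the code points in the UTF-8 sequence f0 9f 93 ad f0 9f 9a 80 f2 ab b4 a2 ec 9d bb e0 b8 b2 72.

Byte at offset 0: 0xF0 = 11110000 → 4-byte char (#1). Advance 4.
Byte at offset 4: 0xF0 = 11110000 → 4-byte char (#2). Advance 4.
Byte at offset 8: 0xF2 = 11110010 → 4-byte char (#3). Advance 4.
Byte at offset 12: 0xEC = 11101100 → 3-byte char (#4). Advance 3.
Byte at offset 15: 0xE0 = 11100000 → 3-byte char (#5). Advance 3.
Byte at offset 18: 0x72 = 01110010 → 1-byte char (#6). Advance 1.
Reached end at offset 19 after 6 code points.

6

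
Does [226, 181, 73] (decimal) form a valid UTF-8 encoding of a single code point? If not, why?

invalid (non-continuation byte where continuation expected)

Leading byte 0xE2 = 11100010 → 3-byte form.
Byte 3 is 0x49 = 01001001, which is not 10xxxxxx — expected a continuation byte.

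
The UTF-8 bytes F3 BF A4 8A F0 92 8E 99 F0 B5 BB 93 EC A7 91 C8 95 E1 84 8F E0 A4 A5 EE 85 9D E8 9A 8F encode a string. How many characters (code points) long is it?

Byte at offset 0: 0xF3 = 11110011 → 4-byte char (#1). Advance 4.
Byte at offset 4: 0xF0 = 11110000 → 4-byte char (#2). Advance 4.
Byte at offset 8: 0xF0 = 11110000 → 4-byte char (#3). Advance 4.
Byte at offset 12: 0xEC = 11101100 → 3-byte char (#4). Advance 3.
Byte at offset 15: 0xC8 = 11001000 → 2-byte char (#5). Advance 2.
Byte at offset 17: 0xE1 = 11100001 → 3-byte char (#6). Advance 3.
Byte at offset 20: 0xE0 = 11100000 → 3-byte char (#7). Advance 3.
Byte at offset 23: 0xEE = 11101110 → 3-byte char (#8). Advance 3.
Byte at offset 26: 0xE8 = 11101000 → 3-byte char (#9). Advance 3.
Reached end at offset 29 after 9 code points.

9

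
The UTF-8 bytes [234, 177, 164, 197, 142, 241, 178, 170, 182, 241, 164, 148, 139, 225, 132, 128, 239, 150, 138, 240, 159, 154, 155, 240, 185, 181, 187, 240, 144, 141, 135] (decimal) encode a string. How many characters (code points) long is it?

9

Byte at offset 0: 0xEA = 11101010 → 3-byte char (#1). Advance 3.
Byte at offset 3: 0xC5 = 11000101 → 2-byte char (#2). Advance 2.
Byte at offset 5: 0xF1 = 11110001 → 4-byte char (#3). Advance 4.
Byte at offset 9: 0xF1 = 11110001 → 4-byte char (#4). Advance 4.
Byte at offset 13: 0xE1 = 11100001 → 3-byte char (#5). Advance 3.
Byte at offset 16: 0xEF = 11101111 → 3-byte char (#6). Advance 3.
Byte at offset 19: 0xF0 = 11110000 → 4-byte char (#7). Advance 4.
Byte at offset 23: 0xF0 = 11110000 → 4-byte char (#8). Advance 4.
Byte at offset 27: 0xF0 = 11110000 → 4-byte char (#9). Advance 4.
Reached end at offset 31 after 9 code points.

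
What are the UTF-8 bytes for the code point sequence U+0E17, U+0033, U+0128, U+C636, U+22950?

E0 B8 97 33 C4 A8 EC 98 B6 F0 A2 A5 90

U+0E17: 3-byte form → E0 B8 97.
U+0033: 1-byte form → 33.
U+0128: 2-byte form → C4 A8.
U+C636: 3-byte form → EC 98 B6.
U+22950: 4-byte form → F0 A2 A5 90.
Concatenated (13 bytes): E0 B8 97 33 C4 A8 EC 98 B6 F0 A2 A5 90.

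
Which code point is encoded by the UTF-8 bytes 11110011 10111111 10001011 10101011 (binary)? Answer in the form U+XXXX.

Leading byte 0xF3 = 11110011 matches 11110xxx → 4-byte sequence.
Byte 1: 0xF3 = 11110011, payload 011 (3 bits).
Byte 2: 0xBF = 10111111 (10xxxxxx ✓), payload 111111.
Byte 3: 0x8B = 10001011 (10xxxxxx ✓), payload 001011.
Byte 4: 0xAB = 10101011 (10xxxxxx ✓), payload 101011.
Concatenate: 011111111001011101011 = 0xFF2EB (21 bits → U+FF2EB).

U+FF2EB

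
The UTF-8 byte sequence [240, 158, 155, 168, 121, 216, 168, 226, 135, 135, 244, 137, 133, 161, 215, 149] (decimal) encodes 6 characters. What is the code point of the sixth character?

Offset 0: leading byte 0xF0 = 11110000 → 4-byte char #1 = F0 9E 9B A8.
Offset 4: leading byte 0x79 = 01111001 → 1-byte char #2 = 79.
Offset 5: leading byte 0xD8 = 11011000 → 2-byte char #3 = D8 A8.
Offset 7: leading byte 0xE2 = 11100010 → 3-byte char #4 = E2 87 87.
Offset 10: leading byte 0xF4 = 11110100 → 4-byte char #5 = F4 89 85 A1.
Offset 14: leading byte 0xD7 = 11010111 → 2-byte char #6 = D7 95.
Leading byte 0xD7 = 11010111 matches 110xxxxx → 2-byte sequence.
Byte 1: 0xD7 = 11010111, payload 10111 (5 bits).
Byte 2: 0x95 = 10010101 (10xxxxxx ✓), payload 010101.
Concatenate: 10111010101 = 0x5D5 (11 bits → U+05D5).

U+05D5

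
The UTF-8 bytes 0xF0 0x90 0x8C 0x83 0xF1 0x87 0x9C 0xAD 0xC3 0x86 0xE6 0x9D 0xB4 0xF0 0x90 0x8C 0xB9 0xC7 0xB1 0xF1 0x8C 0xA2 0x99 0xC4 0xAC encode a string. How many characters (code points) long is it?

Byte at offset 0: 0xF0 = 11110000 → 4-byte char (#1). Advance 4.
Byte at offset 4: 0xF1 = 11110001 → 4-byte char (#2). Advance 4.
Byte at offset 8: 0xC3 = 11000011 → 2-byte char (#3). Advance 2.
Byte at offset 10: 0xE6 = 11100110 → 3-byte char (#4). Advance 3.
Byte at offset 13: 0xF0 = 11110000 → 4-byte char (#5). Advance 4.
Byte at offset 17: 0xC7 = 11000111 → 2-byte char (#6). Advance 2.
Byte at offset 19: 0xF1 = 11110001 → 4-byte char (#7). Advance 4.
Byte at offset 23: 0xC4 = 11000100 → 2-byte char (#8). Advance 2.
Reached end at offset 25 after 8 code points.

8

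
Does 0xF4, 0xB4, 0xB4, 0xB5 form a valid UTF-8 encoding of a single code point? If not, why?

invalid (encodes a value above U+10FFFF)

Leading byte 0xF4 = 11110100 → 4-byte form.
Payload = 0x134D35, which exceeds U+10FFFF, the maximum Unicode code point. (Leading bytes F5–FF, or F4 followed by ≥ 0x90, are invalid.)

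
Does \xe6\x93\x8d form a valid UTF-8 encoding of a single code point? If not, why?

Leading byte 0xE6 = 11100110 → 3-byte form.
Continuation bytes 0x93=10010011, 0x8D=10001101 all match 10xxxxxx.
Decoded value 0x64CD is ≥ 0x800 (shortest form) and not a surrogate.

valid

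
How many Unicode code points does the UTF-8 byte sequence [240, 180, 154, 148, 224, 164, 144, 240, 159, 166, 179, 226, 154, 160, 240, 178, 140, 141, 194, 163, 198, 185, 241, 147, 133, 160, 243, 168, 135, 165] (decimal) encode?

9

Byte at offset 0: 0xF0 = 11110000 → 4-byte char (#1). Advance 4.
Byte at offset 4: 0xE0 = 11100000 → 3-byte char (#2). Advance 3.
Byte at offset 7: 0xF0 = 11110000 → 4-byte char (#3). Advance 4.
Byte at offset 11: 0xE2 = 11100010 → 3-byte char (#4). Advance 3.
Byte at offset 14: 0xF0 = 11110000 → 4-byte char (#5). Advance 4.
Byte at offset 18: 0xC2 = 11000010 → 2-byte char (#6). Advance 2.
Byte at offset 20: 0xC6 = 11000110 → 2-byte char (#7). Advance 2.
Byte at offset 22: 0xF1 = 11110001 → 4-byte char (#8). Advance 4.
Byte at offset 26: 0xF3 = 11110011 → 4-byte char (#9). Advance 4.
Reached end at offset 30 after 9 code points.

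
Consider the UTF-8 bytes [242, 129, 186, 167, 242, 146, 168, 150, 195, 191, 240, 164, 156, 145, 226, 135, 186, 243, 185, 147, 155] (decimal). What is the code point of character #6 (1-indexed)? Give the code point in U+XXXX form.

Offset 0: leading byte 0xF2 = 11110010 → 4-byte char #1 = F2 81 BA A7.
Offset 4: leading byte 0xF2 = 11110010 → 4-byte char #2 = F2 92 A8 96.
Offset 8: leading byte 0xC3 = 11000011 → 2-byte char #3 = C3 BF.
Offset 10: leading byte 0xF0 = 11110000 → 4-byte char #4 = F0 A4 9C 91.
Offset 14: leading byte 0xE2 = 11100010 → 3-byte char #5 = E2 87 BA.
Offset 17: leading byte 0xF3 = 11110011 → 4-byte char #6 = F3 B9 93 9B.
Leading byte 0xF3 = 11110011 matches 11110xxx → 4-byte sequence.
Byte 1: 0xF3 = 11110011, payload 011 (3 bits).
Byte 2: 0xB9 = 10111001 (10xxxxxx ✓), payload 111001.
Byte 3: 0x93 = 10010011 (10xxxxxx ✓), payload 010011.
Byte 4: 0x9B = 10011011 (10xxxxxx ✓), payload 011011.
Concatenate: 011111001010011011011 = 0xF94DB (21 bits → U+F94DB).

U+F94DB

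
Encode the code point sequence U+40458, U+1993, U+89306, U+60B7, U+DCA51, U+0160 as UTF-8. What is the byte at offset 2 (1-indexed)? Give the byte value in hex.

0x80

1-indexed offset 2 is 0-indexed offset 1.
U+40458 → 4-byte form F1 80 91 98 at offsets 0–3.
Offset 1 falls in char 1's range; it's byte 2 of F1 80 91 98 = 0x80.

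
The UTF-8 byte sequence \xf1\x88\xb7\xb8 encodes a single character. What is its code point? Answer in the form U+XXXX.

U+48DF8

Leading byte 0xF1 = 11110001 matches 11110xxx → 4-byte sequence.
Byte 1: 0xF1 = 11110001, payload 001 (3 bits).
Byte 2: 0x88 = 10001000 (10xxxxxx ✓), payload 001000.
Byte 3: 0xB7 = 10110111 (10xxxxxx ✓), payload 110111.
Byte 4: 0xB8 = 10111000 (10xxxxxx ✓), payload 111000.
Concatenate: 001001000110111111000 = 0x48DF8 (21 bits → U+48DF8).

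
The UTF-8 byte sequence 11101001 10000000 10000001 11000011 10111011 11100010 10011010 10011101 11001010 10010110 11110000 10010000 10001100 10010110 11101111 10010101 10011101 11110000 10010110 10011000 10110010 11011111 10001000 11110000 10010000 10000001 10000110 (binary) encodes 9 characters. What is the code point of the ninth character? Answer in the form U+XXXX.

Offset 0: leading byte 0xE9 = 11101001 → 3-byte char #1 = E9 80 81.
Offset 3: leading byte 0xC3 = 11000011 → 2-byte char #2 = C3 BB.
Offset 5: leading byte 0xE2 = 11100010 → 3-byte char #3 = E2 9A 9D.
Offset 8: leading byte 0xCA = 11001010 → 2-byte char #4 = CA 96.
Offset 10: leading byte 0xF0 = 11110000 → 4-byte char #5 = F0 90 8C 96.
Offset 14: leading byte 0xEF = 11101111 → 3-byte char #6 = EF 95 9D.
Offset 17: leading byte 0xF0 = 11110000 → 4-byte char #7 = F0 96 98 B2.
Offset 21: leading byte 0xDF = 11011111 → 2-byte char #8 = DF 88.
Offset 23: leading byte 0xF0 = 11110000 → 4-byte char #9 = F0 90 81 86.
Leading byte 0xF0 = 11110000 matches 11110xxx → 4-byte sequence.
Byte 1: 0xF0 = 11110000, payload 000 (3 bits).
Byte 2: 0x90 = 10010000 (10xxxxxx ✓), payload 010000.
Byte 3: 0x81 = 10000001 (10xxxxxx ✓), payload 000001.
Byte 4: 0x86 = 10000110 (10xxxxxx ✓), payload 000110.
Concatenate: 000010000000001000110 = 0x10046 (21 bits → U+10046).

U+10046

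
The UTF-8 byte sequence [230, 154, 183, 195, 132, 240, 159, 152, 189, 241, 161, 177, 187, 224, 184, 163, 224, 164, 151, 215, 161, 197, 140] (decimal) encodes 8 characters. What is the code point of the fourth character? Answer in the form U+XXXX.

U+61C7B

Offset 0: leading byte 0xE6 = 11100110 → 3-byte char #1 = E6 9A B7.
Offset 3: leading byte 0xC3 = 11000011 → 2-byte char #2 = C3 84.
Offset 5: leading byte 0xF0 = 11110000 → 4-byte char #3 = F0 9F 98 BD.
Offset 9: leading byte 0xF1 = 11110001 → 4-byte char #4 = F1 A1 B1 BB.
Leading byte 0xF1 = 11110001 matches 11110xxx → 4-byte sequence.
Byte 1: 0xF1 = 11110001, payload 001 (3 bits).
Byte 2: 0xA1 = 10100001 (10xxxxxx ✓), payload 100001.
Byte 3: 0xB1 = 10110001 (10xxxxxx ✓), payload 110001.
Byte 4: 0xBB = 10111011 (10xxxxxx ✓), payload 111011.
Concatenate: 001100001110001111011 = 0x61C7B (21 bits → U+61C7B).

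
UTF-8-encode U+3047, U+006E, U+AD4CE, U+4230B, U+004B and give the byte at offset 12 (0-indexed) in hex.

0x4B

U+3047 → 3-byte form E3 81 87 at offsets 0–2.
U+006E → 1-byte form 6E at offsets 3–3.
U+AD4CE → 4-byte form F2 AD 93 8E at offsets 4–7.
U+4230B → 4-byte form F1 82 8C 8B at offsets 8–11.
U+004B → 1-byte form 4B at offsets 12–12.
Offset 12 falls in char 5's range; it's byte 1 of 4B = 0x4B.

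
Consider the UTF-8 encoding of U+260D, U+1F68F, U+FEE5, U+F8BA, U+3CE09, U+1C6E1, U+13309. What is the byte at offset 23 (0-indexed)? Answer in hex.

U+260D → 3-byte form E2 98 8D at offsets 0–2.
U+1F68F → 4-byte form F0 9F 9A 8F at offsets 3–6.
U+FEE5 → 3-byte form EF BB A5 at offsets 7–9.
U+F8BA → 3-byte form EF A2 BA at offsets 10–12.
U+3CE09 → 4-byte form F0 BC B8 89 at offsets 13–16.
U+1C6E1 → 4-byte form F0 9C 9B A1 at offsets 17–20.
U+13309 → 4-byte form F0 93 8C 89 at offsets 21–24.
Offset 23 falls in char 7's range; it's byte 3 of F0 93 8C 89 = 0x8C.

0x8C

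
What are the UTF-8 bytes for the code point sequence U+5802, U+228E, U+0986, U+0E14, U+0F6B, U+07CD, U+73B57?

E5 A0 82 E2 8A 8E E0 A6 86 E0 B8 94 E0 BD AB DF 8D F1 B3 AD 97

U+5802: 3-byte form → E5 A0 82.
U+228E: 3-byte form → E2 8A 8E.
U+0986: 3-byte form → E0 A6 86.
U+0E14: 3-byte form → E0 B8 94.
U+0F6B: 3-byte form → E0 BD AB.
U+07CD: 2-byte form → DF 8D.
U+73B57: 4-byte form → F1 B3 AD 97.
Concatenated (21 bytes): E5 A0 82 E2 8A 8E E0 A6 86 E0 B8 94 E0 BD AB DF 8D F1 B3 AD 97.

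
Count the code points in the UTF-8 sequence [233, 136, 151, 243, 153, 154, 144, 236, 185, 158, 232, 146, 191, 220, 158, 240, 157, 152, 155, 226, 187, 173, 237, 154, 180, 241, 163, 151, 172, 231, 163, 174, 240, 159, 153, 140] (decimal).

11

Byte at offset 0: 0xE9 = 11101001 → 3-byte char (#1). Advance 3.
Byte at offset 3: 0xF3 = 11110011 → 4-byte char (#2). Advance 4.
Byte at offset 7: 0xEC = 11101100 → 3-byte char (#3). Advance 3.
Byte at offset 10: 0xE8 = 11101000 → 3-byte char (#4). Advance 3.
Byte at offset 13: 0xDC = 11011100 → 2-byte char (#5). Advance 2.
Byte at offset 15: 0xF0 = 11110000 → 4-byte char (#6). Advance 4.
Byte at offset 19: 0xE2 = 11100010 → 3-byte char (#7). Advance 3.
Byte at offset 22: 0xED = 11101101 → 3-byte char (#8). Advance 3.
Byte at offset 25: 0xF1 = 11110001 → 4-byte char (#9). Advance 4.
Byte at offset 29: 0xE7 = 11100111 → 3-byte char (#10). Advance 3.
Byte at offset 32: 0xF0 = 11110000 → 4-byte char (#11). Advance 4.
Reached end at offset 36 after 11 code points.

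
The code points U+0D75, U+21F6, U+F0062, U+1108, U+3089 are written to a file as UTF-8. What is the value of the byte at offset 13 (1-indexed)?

1-indexed offset 13 is 0-indexed offset 12.
U+0D75 → 3-byte form E0 B5 B5 at offsets 0–2.
U+21F6 → 3-byte form E2 87 B6 at offsets 3–5.
U+F0062 → 4-byte form F3 B0 81 A2 at offsets 6–9.
U+1108 → 3-byte form E1 84 88 at offsets 10–12.
Offset 12 falls in char 4's range; it's byte 3 of E1 84 88 = 0x88.

0x88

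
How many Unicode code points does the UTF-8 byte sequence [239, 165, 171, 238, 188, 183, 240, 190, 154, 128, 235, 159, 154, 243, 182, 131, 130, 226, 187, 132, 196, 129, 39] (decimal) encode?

Byte at offset 0: 0xEF = 11101111 → 3-byte char (#1). Advance 3.
Byte at offset 3: 0xEE = 11101110 → 3-byte char (#2). Advance 3.
Byte at offset 6: 0xF0 = 11110000 → 4-byte char (#3). Advance 4.
Byte at offset 10: 0xEB = 11101011 → 3-byte char (#4). Advance 3.
Byte at offset 13: 0xF3 = 11110011 → 4-byte char (#5). Advance 4.
Byte at offset 17: 0xE2 = 11100010 → 3-byte char (#6). Advance 3.
Byte at offset 20: 0xC4 = 11000100 → 2-byte char (#7). Advance 2.
Byte at offset 22: 0x27 = 00100111 → 1-byte char (#8). Advance 1.
Reached end at offset 23 after 8 code points.

8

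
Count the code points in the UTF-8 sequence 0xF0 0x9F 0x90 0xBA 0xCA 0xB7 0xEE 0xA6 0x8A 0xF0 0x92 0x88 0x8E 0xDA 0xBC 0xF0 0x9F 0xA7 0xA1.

6

Byte at offset 0: 0xF0 = 11110000 → 4-byte char (#1). Advance 4.
Byte at offset 4: 0xCA = 11001010 → 2-byte char (#2). Advance 2.
Byte at offset 6: 0xEE = 11101110 → 3-byte char (#3). Advance 3.
Byte at offset 9: 0xF0 = 11110000 → 4-byte char (#4). Advance 4.
Byte at offset 13: 0xDA = 11011010 → 2-byte char (#5). Advance 2.
Byte at offset 15: 0xF0 = 11110000 → 4-byte char (#6). Advance 4.
Reached end at offset 19 after 6 code points.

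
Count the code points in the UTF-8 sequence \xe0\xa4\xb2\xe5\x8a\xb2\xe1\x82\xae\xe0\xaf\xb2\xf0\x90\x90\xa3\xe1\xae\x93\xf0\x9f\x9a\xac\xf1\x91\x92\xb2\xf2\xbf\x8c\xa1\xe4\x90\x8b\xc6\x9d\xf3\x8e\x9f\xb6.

12

Byte at offset 0: 0xE0 = 11100000 → 3-byte char (#1). Advance 3.
Byte at offset 3: 0xE5 = 11100101 → 3-byte char (#2). Advance 3.
Byte at offset 6: 0xE1 = 11100001 → 3-byte char (#3). Advance 3.
Byte at offset 9: 0xE0 = 11100000 → 3-byte char (#4). Advance 3.
Byte at offset 12: 0xF0 = 11110000 → 4-byte char (#5). Advance 4.
Byte at offset 16: 0xE1 = 11100001 → 3-byte char (#6). Advance 3.
Byte at offset 19: 0xF0 = 11110000 → 4-byte char (#7). Advance 4.
Byte at offset 23: 0xF1 = 11110001 → 4-byte char (#8). Advance 4.
Byte at offset 27: 0xF2 = 11110010 → 4-byte char (#9). Advance 4.
Byte at offset 31: 0xE4 = 11100100 → 3-byte char (#10). Advance 3.
Byte at offset 34: 0xC6 = 11000110 → 2-byte char (#11). Advance 2.
Byte at offset 36: 0xF3 = 11110011 → 4-byte char (#12). Advance 4.
Reached end at offset 40 after 12 code points.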